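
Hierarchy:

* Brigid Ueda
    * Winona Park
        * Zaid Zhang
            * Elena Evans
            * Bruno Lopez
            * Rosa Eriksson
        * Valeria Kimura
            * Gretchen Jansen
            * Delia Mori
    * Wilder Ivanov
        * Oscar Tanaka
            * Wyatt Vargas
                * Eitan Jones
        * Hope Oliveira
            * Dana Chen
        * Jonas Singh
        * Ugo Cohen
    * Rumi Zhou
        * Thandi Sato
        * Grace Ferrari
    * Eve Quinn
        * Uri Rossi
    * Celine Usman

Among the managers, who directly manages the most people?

Brigid Ueda

Direct-report counts: Brigid Ueda has 5; Eve Quinn has 1; Rumi Zhou has 2; Wilder Ivanov has 4; Hope Oliveira has 1; Oscar Tanaka has 1; Wyatt Vargas has 1; Winona Park has 2; Valeria Kimura has 2; Zaid Zhang has 3. The largest is 5, held by Brigid Ueda.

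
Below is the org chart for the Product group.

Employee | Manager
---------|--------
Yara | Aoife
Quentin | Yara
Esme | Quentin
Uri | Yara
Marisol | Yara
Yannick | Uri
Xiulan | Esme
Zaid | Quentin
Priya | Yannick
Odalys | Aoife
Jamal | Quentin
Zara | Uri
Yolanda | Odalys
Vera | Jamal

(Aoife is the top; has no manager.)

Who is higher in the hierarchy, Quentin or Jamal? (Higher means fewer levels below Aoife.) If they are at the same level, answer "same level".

Quentin

Quentin is 2 levels below Aoife; Jamal is 3. Quentin is higher.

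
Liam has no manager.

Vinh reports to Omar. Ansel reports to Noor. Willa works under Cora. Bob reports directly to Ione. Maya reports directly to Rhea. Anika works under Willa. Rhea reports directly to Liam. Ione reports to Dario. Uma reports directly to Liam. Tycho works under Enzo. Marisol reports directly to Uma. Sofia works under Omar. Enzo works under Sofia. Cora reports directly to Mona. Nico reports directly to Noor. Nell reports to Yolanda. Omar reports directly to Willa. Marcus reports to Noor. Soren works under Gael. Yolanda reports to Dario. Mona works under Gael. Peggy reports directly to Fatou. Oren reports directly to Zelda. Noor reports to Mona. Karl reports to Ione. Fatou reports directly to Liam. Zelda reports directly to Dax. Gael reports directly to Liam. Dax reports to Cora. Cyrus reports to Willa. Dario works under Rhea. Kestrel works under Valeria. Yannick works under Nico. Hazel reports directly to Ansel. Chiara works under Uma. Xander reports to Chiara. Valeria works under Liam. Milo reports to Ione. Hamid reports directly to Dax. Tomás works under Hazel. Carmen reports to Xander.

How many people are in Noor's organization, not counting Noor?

6

Noor directly manages Ansel, Nico, Marcus. Under Ansel: Hazel, Tomás (2). Under Nico: Yannick (1). Marcus has no reports. So Noor's organization is 3 direct reports plus everyone under them: 3 + 2 + 1 = 6.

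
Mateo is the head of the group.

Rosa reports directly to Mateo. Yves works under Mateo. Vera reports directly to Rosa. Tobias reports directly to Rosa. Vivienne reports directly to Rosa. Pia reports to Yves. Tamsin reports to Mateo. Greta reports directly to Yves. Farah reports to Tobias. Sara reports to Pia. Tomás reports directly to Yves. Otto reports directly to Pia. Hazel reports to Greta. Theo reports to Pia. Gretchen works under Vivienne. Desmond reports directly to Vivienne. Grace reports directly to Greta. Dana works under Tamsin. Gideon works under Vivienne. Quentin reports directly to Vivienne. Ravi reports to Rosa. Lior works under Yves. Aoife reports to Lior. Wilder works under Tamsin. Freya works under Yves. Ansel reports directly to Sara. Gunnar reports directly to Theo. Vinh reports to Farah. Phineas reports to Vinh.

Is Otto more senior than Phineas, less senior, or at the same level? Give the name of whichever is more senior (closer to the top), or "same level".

Otto

Otto is 3 levels below Mateo; Phineas is 5. Otto is higher.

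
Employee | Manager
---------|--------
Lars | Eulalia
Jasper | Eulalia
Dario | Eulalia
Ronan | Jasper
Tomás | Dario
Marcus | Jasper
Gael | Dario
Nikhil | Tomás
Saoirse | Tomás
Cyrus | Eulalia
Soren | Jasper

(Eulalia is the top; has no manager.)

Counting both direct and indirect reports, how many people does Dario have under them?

Dario directly manages Tomás, Gael. Under Tomás: Saoirse, Nikhil (2). Gael has no reports. So Dario's organization is 2 direct reports plus everyone under them: 3 + 1 = 4.

4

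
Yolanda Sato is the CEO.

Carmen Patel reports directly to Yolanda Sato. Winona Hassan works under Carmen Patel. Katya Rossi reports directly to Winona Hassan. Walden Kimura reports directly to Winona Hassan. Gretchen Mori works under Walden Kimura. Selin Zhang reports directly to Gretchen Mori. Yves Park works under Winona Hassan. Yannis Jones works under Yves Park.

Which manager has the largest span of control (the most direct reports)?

Direct-report counts: Yolanda Sato has 1; Carmen Patel has 1; Winona Hassan has 3; Yves Park has 1; Walden Kimura has 1; Gretchen Mori has 1. The largest is 3, held by Winona Hassan.

Winona Hassan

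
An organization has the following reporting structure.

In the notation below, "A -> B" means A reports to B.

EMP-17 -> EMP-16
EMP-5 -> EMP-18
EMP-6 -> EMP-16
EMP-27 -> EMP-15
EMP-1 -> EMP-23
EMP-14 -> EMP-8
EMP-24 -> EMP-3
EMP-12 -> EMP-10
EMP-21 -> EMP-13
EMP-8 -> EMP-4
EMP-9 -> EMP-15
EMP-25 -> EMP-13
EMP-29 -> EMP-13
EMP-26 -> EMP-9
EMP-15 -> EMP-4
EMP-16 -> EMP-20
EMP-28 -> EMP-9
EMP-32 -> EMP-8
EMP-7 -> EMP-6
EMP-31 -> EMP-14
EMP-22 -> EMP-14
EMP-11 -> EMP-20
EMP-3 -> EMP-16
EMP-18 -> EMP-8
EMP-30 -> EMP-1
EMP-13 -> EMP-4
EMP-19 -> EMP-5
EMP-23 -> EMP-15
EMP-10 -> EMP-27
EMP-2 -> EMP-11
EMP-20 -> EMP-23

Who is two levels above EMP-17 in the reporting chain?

EMP-17 reports to EMP-16, and EMP-16 reports to EMP-20. So EMP-17's skip-level manager is EMP-20.

EMP-20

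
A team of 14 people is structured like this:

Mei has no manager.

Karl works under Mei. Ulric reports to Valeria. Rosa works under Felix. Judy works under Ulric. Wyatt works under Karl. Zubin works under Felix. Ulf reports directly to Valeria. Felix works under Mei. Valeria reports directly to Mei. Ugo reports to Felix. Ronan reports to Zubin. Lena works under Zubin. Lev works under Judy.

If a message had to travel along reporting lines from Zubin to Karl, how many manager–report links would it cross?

Zubin is 2 levels below Mei, and Karl is 1 level below Mei (their lowest common manager). The shortest path runs up from Zubin to Mei and back down to Karl: 2 + 1 = 3 links.

3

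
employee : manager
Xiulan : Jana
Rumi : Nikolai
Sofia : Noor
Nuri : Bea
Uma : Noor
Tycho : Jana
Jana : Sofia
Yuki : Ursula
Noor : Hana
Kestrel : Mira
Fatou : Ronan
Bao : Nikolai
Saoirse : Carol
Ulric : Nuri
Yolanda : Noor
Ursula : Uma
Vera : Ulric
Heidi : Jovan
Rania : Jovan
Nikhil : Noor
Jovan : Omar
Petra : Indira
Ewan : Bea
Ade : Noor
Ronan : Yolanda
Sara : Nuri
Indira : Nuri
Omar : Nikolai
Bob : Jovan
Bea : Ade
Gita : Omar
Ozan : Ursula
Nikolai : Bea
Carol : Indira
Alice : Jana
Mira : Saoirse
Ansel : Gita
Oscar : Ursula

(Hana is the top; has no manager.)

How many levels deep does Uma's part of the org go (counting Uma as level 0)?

The longest chain under Uma runs Uma → Ursula → Oscar, which is 2 levels below Uma.

2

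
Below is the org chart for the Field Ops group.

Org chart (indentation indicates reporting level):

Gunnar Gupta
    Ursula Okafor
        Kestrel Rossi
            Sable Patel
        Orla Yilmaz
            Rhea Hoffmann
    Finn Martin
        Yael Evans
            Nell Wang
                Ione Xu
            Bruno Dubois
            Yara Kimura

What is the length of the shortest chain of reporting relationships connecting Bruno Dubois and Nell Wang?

Bruno Dubois is 1 level below Yael Evans, and Nell Wang is 1 level below Yael Evans (their lowest common manager). The shortest path runs up from Bruno Dubois to Yael Evans and back down to Nell Wang: 1 + 1 = 2 links.

2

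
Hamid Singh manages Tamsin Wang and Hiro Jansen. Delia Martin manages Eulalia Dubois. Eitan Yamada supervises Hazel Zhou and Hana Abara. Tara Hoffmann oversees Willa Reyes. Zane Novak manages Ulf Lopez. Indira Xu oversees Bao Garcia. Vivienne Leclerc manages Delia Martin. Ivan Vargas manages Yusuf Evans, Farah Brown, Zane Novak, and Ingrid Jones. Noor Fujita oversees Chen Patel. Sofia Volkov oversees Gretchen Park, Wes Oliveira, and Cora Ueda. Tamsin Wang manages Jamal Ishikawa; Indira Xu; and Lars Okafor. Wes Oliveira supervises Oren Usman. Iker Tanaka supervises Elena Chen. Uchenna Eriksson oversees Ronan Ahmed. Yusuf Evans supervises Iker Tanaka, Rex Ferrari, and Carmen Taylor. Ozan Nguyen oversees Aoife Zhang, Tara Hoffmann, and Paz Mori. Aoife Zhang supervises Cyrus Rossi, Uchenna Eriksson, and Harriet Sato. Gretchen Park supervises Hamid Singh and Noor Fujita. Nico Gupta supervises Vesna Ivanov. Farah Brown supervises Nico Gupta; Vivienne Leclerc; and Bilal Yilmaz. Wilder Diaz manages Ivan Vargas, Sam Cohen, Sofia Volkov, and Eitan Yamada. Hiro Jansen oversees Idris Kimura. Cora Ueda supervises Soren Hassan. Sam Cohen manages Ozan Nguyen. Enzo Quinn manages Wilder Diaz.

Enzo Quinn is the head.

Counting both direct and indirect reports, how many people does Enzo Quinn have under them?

46

Enzo Quinn directly manages Wilder Diaz. Under Wilder Diaz: Eitan Yamada, Hana Abara, Hazel Zhou, Sam Cohen, Ozan Nguyen, Paz Mori, Tara Hoffmann, Willa Reyes, Aoife Zhang, Cyrus Rossi, Harriet Sato, Uchenna Eriksson, Ronan Ahmed, Ivan Vargas, Ingrid Jones, Zane Novak, Ulf Lopez, Farah Brown, Bilal Yilmaz, Vivienne Leclerc, Delia Martin, Eulalia Dubois, Nico Gupta, Vesna Ivanov, Yusuf Evans, Iker Tanaka, Elena Chen, Rex Ferrari, Carmen Taylor, Sofia Volkov, Cora Ueda, Soren Hassan, Wes Oliveira, Oren Usman, Gretchen Park, Noor Fujita, Chen Patel, Hamid Singh, Hiro Jansen, Idris Kimura, Tamsin Wang, Lars Okafor, Indira Xu, Bao Garcia, Jamal Ishikawa (45). That's 46 in total.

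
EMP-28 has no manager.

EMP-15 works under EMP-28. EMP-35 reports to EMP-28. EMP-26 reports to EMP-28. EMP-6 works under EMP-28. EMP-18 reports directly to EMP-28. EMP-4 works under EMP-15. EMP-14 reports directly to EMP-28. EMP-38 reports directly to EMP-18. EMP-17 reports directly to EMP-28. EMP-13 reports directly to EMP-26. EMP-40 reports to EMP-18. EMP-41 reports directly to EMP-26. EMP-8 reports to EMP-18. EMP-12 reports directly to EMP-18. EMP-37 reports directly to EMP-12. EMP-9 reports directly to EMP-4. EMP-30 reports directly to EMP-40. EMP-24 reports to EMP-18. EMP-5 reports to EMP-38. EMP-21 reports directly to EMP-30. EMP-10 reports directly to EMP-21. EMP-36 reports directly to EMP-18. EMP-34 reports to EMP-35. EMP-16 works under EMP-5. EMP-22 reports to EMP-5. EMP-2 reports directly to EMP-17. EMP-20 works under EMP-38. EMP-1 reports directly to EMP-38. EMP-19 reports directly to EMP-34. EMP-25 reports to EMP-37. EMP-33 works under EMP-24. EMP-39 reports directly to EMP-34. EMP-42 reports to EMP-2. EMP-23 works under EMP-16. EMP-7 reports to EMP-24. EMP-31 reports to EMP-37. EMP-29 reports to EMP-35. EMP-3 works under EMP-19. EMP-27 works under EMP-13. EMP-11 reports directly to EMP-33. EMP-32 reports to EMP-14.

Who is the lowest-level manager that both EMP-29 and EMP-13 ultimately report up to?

EMP-29's chain of managers is EMP-35, EMP-28. EMP-13's chain of managers is EMP-26, EMP-28. The first manager that appears in both chains is EMP-28.

EMP-28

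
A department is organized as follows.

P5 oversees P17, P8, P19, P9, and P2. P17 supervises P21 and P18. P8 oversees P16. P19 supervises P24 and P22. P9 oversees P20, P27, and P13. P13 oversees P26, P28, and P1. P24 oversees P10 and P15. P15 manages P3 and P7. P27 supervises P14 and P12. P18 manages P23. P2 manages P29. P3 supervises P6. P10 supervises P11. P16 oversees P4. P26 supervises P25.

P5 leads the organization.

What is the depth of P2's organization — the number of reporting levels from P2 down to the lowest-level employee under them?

1

The longest chain under P2 runs P2 → P29, which is 1 level below P2.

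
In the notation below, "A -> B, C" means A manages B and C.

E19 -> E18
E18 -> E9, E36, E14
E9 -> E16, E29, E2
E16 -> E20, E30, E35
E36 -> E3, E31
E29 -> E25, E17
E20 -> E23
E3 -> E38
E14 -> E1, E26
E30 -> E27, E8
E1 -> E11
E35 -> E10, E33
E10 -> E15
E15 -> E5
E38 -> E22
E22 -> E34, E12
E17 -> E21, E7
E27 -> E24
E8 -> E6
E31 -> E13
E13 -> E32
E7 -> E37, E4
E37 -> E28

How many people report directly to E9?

3

E9 directly manages E16, E29, E2. That is 3 direct reports.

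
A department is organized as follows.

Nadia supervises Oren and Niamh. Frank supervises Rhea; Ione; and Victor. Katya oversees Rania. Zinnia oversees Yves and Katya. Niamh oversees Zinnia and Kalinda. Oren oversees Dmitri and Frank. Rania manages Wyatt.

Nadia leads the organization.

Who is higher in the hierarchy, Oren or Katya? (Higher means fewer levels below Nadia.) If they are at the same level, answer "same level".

Oren

Oren is 1 level below Nadia; Katya is 3. Oren is higher.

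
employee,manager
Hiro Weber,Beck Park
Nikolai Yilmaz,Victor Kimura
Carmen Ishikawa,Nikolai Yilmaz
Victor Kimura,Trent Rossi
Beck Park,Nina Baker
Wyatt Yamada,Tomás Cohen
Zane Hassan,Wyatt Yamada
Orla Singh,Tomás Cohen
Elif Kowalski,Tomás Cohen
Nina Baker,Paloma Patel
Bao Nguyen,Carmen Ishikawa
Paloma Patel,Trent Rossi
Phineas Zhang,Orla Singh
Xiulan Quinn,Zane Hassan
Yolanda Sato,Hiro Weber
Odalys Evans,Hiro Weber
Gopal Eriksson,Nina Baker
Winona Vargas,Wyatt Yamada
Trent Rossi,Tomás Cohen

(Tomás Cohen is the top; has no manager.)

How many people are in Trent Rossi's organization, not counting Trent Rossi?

Trent Rossi directly manages Paloma Patel, Victor Kimura. Under Paloma Patel: Nina Baker, Gopal Eriksson, Beck Park, Hiro Weber, Odalys Evans, Yolanda Sato (6). Under Victor Kimura: Nikolai Yilmaz, Carmen Ishikawa, Bao Nguyen (3). So Trent Rossi's organization is 2 direct reports plus everyone under them: 7 + 4 = 11.

11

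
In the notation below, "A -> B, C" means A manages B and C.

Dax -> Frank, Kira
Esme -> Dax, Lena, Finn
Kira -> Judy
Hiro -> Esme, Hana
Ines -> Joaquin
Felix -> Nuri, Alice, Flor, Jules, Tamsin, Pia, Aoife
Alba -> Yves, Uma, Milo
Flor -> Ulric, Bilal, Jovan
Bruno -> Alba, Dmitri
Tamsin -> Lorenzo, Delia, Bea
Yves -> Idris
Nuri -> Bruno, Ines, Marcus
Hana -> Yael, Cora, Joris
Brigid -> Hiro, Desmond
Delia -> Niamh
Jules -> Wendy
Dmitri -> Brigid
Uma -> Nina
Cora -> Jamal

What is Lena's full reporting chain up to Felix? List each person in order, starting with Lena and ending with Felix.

Lena -> Esme -> Hiro -> Brigid -> Dmitri -> Bruno -> Nuri -> Felix

Lena reports to Esme. Esme reports to Hiro. Hiro reports to Brigid. Brigid reports to Dmitri. Dmitri reports to Bruno. Bruno reports to Nuri. Nuri reports to Felix. Felix is at the top.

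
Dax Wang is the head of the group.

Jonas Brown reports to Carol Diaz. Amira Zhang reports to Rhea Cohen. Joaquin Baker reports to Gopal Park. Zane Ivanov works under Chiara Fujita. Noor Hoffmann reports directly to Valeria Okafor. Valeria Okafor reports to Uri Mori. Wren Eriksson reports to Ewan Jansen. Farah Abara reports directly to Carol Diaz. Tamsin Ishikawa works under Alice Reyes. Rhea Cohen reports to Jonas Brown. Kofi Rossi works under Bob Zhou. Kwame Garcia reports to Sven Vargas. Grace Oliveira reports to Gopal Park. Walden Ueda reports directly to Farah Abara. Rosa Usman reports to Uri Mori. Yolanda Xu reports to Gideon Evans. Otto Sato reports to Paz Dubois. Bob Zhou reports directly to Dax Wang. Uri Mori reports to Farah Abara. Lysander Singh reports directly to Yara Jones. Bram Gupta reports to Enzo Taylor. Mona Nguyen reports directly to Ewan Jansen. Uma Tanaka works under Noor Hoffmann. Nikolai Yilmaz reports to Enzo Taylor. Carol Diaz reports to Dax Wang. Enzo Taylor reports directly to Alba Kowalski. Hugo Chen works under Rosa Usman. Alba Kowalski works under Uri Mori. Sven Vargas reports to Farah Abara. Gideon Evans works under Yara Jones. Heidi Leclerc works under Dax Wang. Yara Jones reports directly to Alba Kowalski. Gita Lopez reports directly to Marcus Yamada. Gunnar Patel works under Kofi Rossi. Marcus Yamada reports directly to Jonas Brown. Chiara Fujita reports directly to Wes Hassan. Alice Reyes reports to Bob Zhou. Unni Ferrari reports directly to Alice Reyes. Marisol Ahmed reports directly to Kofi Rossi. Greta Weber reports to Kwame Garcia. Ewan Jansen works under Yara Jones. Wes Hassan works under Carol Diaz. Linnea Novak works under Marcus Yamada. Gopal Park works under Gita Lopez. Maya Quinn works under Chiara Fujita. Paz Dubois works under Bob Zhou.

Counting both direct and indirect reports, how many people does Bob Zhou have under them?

8

Bob Zhou directly manages Alice Reyes, Kofi Rossi, Paz Dubois. Under Alice Reyes: Tamsin Ishikawa, Unni Ferrari (2). Under Kofi Rossi: Gunnar Patel, Marisol Ahmed (2). Under Paz Dubois: Otto Sato (1). So Bob Zhou's organization is 3 direct reports plus everyone under them: 3 + 3 + 2 = 8.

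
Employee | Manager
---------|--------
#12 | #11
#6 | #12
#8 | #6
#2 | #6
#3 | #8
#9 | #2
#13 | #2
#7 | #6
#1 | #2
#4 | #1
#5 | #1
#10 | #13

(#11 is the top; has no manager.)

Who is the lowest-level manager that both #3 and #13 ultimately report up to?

#3's chain of managers is #8, #6, #12, #11. #13's chain of managers is #2, #6, #12, #11. The first manager that appears in both chains is #6.

#6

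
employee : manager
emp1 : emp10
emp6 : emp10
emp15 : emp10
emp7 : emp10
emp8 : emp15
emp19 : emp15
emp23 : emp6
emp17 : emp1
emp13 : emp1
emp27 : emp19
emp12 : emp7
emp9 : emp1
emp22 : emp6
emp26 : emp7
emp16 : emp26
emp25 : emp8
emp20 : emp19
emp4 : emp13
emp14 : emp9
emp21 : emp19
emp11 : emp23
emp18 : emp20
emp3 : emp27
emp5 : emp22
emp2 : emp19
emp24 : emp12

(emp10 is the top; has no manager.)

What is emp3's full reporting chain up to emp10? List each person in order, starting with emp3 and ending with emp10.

emp3 -> emp27 -> emp19 -> emp15 -> emp10

emp3 reports to emp27. emp27 reports to emp19. emp19 reports to emp15. emp15 reports to emp10. emp10 is at the top.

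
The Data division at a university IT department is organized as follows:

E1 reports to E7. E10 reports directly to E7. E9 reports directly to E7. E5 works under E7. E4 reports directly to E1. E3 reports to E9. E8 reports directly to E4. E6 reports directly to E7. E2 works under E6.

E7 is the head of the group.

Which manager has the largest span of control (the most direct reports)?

E7

Direct-report counts: E7 has 5; E6 has 1; E9 has 1; E1 has 1; E4 has 1. The largest is 5, held by E7.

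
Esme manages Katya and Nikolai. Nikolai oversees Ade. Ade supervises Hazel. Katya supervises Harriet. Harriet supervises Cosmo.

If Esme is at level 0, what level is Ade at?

Chain from Ade up to Esme: Ade → Nikolai → Esme. That is 2 steps up, so Ade is 2 levels below Esme.

2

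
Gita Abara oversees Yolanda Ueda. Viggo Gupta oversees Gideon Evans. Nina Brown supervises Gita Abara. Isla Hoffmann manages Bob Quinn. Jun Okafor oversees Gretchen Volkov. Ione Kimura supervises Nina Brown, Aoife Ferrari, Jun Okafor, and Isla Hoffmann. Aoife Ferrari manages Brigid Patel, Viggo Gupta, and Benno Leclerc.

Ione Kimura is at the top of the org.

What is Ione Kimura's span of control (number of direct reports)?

4

Ione Kimura directly manages Nina Brown, Aoife Ferrari, Jun Okafor, Isla Hoffmann. That is 4 direct reports.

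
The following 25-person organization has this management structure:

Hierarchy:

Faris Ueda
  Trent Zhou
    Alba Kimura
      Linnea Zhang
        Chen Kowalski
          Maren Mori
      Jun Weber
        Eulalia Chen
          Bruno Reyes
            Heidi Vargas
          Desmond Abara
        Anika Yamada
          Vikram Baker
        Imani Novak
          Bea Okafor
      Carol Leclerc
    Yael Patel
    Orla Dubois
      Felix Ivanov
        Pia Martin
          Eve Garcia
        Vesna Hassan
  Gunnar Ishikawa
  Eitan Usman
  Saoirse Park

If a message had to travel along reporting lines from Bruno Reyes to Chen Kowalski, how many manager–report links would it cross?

5

Bruno Reyes is 3 levels below Alba Kimura, and Chen Kowalski is 2 levels below Alba Kimura (their lowest common manager). The shortest path runs up from Bruno Reyes to Alba Kimura and back down to Chen Kowalski: 3 + 2 = 5 links.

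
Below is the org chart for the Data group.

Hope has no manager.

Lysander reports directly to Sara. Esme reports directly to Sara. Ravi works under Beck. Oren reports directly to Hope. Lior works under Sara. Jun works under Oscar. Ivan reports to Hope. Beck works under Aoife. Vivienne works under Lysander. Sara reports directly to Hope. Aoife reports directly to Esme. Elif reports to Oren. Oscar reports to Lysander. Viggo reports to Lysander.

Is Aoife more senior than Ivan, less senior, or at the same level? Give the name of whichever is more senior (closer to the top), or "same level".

Aoife is 3 levels below Hope; Ivan is 1. Ivan is higher.

Ivan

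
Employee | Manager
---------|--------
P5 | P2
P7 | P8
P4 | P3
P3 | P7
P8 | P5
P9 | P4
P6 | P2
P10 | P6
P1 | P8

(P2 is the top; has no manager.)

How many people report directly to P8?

2

P8 directly manages P7, P1. That is 2 direct reports.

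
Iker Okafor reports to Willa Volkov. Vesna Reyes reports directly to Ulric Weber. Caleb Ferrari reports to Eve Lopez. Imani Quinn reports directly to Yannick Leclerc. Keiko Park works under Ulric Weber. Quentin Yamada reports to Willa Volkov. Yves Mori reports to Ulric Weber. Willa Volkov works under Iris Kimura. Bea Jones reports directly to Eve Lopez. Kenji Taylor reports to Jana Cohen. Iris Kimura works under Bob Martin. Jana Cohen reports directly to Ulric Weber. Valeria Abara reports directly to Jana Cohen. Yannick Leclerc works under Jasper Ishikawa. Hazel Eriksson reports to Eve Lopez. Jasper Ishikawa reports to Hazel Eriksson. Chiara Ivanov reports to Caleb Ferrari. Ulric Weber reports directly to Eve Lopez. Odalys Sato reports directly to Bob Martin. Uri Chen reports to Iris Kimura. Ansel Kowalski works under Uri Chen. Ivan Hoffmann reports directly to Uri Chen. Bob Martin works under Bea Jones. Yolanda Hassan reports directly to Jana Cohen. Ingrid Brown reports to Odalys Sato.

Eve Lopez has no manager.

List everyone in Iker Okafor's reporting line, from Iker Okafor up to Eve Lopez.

Iker Okafor reports to Willa Volkov. Willa Volkov reports to Iris Kimura. Iris Kimura reports to Bob Martin. Bob Martin reports to Bea Jones. Bea Jones reports to Eve Lopez. Eve Lopez is at the top.

Iker Okafor -> Willa Volkov -> Iris Kimura -> Bob Martin -> Bea Jones -> Eve Lopez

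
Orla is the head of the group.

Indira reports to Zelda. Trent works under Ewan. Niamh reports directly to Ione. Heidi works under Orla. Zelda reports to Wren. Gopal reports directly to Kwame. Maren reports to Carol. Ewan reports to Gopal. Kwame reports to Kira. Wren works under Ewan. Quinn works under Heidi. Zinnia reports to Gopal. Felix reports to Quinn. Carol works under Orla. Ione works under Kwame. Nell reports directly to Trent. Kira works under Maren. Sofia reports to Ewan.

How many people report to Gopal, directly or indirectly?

Gopal directly manages Zinnia, Ewan. Zinnia has no reports. Under Ewan: Trent, Nell, Wren, Zelda, Indira, Sofia (6). So Gopal's organization is 2 direct reports plus everyone under them: 1 + 7 = 8.

8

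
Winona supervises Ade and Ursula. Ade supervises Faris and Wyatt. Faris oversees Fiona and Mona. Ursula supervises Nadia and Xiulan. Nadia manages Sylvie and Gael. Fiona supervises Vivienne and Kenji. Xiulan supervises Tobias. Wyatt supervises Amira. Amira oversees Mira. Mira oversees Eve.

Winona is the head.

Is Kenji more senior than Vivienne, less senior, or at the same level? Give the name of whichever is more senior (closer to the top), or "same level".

Both Kenji and Vivienne are 4 levels below Winona.

same level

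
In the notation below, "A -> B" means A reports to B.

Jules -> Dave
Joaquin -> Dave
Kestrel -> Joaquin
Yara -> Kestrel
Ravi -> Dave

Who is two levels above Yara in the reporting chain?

Joaquin

Yara reports to Kestrel, and Kestrel reports to Joaquin. So Yara's skip-level manager is Joaquin.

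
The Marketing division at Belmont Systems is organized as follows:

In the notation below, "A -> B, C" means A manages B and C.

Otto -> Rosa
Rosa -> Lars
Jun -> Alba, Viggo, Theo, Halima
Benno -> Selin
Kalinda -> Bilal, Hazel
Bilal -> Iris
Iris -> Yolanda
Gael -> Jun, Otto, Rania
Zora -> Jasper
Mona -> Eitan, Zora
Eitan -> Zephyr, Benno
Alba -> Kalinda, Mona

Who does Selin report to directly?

Benno

Selin reports directly to Benno.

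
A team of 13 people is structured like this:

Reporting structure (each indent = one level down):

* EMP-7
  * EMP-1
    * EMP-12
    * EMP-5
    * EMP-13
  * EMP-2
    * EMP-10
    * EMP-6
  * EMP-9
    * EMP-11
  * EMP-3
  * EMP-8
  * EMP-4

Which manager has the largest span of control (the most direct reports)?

EMP-7

Direct-report counts: EMP-7 has 6; EMP-9 has 1; EMP-2 has 2; EMP-1 has 3. The largest is 6, held by EMP-7.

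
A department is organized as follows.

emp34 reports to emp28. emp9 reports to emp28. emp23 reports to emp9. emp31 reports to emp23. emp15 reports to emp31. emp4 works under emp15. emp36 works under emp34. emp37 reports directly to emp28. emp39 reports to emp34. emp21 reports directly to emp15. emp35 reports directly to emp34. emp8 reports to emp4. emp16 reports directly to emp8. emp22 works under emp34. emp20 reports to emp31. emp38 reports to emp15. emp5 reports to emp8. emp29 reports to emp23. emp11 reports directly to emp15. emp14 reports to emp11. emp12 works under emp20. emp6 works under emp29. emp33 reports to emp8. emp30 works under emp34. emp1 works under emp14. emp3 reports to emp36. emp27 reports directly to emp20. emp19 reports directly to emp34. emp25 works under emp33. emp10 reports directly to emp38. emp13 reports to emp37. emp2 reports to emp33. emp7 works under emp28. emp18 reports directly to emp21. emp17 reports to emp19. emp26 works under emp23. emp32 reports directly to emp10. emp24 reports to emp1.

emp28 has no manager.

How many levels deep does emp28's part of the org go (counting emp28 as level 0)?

The longest chain under emp28 runs emp28 → emp9 → emp23 → emp31 → emp15 → emp11 → emp14 → emp1 → emp24, which is 8 levels below emp28.

8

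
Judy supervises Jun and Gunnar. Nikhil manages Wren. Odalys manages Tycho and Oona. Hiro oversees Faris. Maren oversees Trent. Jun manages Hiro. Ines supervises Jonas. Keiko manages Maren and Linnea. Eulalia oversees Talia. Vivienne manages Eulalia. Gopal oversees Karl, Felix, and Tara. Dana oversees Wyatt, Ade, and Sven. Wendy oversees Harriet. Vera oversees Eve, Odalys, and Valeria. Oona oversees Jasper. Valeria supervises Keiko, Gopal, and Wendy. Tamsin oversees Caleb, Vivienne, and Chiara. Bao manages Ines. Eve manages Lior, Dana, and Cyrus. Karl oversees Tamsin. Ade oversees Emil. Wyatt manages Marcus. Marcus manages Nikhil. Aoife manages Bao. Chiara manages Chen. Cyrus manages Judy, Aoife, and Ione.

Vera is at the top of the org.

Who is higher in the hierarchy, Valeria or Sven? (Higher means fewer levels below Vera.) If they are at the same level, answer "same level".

Valeria is 1 level below Vera; Sven is 3. Valeria is higher.

Valeria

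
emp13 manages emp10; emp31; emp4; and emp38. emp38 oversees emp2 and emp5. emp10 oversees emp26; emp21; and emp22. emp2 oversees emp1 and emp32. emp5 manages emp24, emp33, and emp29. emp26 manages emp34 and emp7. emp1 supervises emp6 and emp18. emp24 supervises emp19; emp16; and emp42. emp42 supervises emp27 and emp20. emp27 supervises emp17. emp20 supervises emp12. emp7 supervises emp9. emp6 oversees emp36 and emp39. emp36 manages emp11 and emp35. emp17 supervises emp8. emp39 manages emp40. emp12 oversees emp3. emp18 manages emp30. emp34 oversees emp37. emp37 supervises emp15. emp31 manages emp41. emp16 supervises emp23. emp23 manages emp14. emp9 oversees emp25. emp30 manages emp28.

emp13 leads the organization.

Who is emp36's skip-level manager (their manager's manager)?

emp36 reports to emp6, and emp6 reports to emp1. So emp36's skip-level manager is emp1.

emp1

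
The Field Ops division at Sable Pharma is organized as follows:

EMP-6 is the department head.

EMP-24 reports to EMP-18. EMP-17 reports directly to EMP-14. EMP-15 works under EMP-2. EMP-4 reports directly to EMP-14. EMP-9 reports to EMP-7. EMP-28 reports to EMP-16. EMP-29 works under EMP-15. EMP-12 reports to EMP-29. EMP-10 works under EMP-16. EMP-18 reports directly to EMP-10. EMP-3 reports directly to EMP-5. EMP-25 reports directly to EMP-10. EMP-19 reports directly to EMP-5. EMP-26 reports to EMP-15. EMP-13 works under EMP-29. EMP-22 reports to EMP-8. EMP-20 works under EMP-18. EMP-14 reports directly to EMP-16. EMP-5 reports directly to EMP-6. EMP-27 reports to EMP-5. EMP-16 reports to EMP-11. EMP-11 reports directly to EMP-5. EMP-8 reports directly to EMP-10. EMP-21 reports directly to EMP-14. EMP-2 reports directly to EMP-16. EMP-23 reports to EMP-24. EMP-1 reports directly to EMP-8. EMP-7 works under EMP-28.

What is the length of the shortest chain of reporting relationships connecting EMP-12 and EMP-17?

EMP-12 is 4 levels below EMP-16, and EMP-17 is 2 levels below EMP-16 (their lowest common manager). The shortest path runs up from EMP-12 to EMP-16 and back down to EMP-17: 4 + 2 = 6 links.

6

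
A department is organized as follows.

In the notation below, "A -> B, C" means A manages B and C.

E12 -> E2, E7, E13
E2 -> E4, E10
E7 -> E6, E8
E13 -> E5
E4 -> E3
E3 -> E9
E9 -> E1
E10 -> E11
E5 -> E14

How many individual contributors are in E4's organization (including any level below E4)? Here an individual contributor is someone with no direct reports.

1

The only person in E4's organization with no one reporting to them is E1. That is 1.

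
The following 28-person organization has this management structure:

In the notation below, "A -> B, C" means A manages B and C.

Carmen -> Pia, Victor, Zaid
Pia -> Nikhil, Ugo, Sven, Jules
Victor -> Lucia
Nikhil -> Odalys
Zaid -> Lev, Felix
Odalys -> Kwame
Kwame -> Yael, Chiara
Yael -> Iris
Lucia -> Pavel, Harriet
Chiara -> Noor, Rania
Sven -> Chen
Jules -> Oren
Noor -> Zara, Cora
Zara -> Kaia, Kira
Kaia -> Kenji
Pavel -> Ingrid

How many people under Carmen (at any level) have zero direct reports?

12

The people in Carmen's organization with no one reporting to them are Felix, Lev, Harriet, Ingrid, Oren, Chen, Ugo, Rania, Cora, Kira, Kenji, Iris. That is 12.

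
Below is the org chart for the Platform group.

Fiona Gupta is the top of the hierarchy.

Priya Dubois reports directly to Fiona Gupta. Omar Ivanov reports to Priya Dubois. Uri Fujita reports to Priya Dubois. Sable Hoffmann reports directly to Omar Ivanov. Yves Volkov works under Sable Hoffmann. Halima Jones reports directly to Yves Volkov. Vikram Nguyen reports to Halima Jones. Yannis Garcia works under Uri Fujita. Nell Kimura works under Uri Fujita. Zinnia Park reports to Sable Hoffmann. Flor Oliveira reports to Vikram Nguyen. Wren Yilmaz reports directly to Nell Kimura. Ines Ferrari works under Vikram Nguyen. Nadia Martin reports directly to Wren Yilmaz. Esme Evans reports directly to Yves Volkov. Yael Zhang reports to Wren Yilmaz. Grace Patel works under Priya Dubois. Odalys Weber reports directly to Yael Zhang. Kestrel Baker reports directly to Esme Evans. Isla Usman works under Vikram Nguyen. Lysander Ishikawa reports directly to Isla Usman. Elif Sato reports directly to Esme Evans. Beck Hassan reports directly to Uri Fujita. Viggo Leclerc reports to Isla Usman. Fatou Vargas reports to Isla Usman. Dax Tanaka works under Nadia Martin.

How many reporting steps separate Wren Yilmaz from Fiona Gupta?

4

Chain from Wren Yilmaz up to Fiona Gupta: Wren Yilmaz → Nell Kimura → Uri Fujita → Priya Dubois → Fiona Gupta. That is 4 steps up, so Wren Yilmaz is 4 levels below Fiona Gupta.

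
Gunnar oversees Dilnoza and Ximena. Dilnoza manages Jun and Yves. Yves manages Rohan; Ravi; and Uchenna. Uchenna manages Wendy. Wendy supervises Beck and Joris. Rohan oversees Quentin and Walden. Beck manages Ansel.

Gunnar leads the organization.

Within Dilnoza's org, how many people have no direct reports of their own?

6

The people in Dilnoza's organization with no one reporting to them are Jun, Ravi, Walden, Quentin, Joris, Ansel. That is 6.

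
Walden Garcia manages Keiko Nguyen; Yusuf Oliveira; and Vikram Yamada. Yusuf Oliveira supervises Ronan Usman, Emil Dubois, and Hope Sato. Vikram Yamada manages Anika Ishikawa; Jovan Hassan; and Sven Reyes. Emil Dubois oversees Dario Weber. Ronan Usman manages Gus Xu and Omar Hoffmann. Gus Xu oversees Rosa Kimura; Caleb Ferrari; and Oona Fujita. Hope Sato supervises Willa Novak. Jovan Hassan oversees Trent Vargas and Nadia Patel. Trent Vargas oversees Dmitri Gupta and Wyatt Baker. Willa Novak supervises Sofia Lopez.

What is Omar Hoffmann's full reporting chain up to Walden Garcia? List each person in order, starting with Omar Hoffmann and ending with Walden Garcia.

Omar Hoffmann reports to Ronan Usman. Ronan Usman reports to Yusuf Oliveira. Yusuf Oliveira reports to Walden Garcia. Walden Garcia is at the top.

Omar Hoffmann -> Ronan Usman -> Yusuf Oliveira -> Walden Garcia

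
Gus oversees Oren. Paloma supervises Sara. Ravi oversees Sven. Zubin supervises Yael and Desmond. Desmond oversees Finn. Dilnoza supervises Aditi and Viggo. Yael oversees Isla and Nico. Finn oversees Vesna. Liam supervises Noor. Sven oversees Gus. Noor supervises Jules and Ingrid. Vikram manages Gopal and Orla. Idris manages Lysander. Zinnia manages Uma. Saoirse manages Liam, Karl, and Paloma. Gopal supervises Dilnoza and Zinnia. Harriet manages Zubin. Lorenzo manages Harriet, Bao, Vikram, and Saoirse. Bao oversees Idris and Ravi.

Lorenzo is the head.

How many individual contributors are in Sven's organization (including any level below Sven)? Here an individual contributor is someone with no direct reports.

The only person in Sven's organization with no one reporting to them is Oren. That is 1.

1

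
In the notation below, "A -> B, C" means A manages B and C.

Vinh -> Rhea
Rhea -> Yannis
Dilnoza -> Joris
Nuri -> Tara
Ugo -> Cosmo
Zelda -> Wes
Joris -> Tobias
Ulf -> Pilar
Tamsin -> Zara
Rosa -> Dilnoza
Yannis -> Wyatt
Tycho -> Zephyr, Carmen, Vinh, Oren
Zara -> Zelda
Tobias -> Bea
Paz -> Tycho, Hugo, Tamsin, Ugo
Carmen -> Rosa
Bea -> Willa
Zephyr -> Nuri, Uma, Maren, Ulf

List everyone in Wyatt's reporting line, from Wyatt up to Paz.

Wyatt reports to Yannis. Yannis reports to Rhea. Rhea reports to Vinh. Vinh reports to Tycho. Tycho reports to Paz. Paz is at the top.

Wyatt -> Yannis -> Rhea -> Vinh -> Tycho -> Paz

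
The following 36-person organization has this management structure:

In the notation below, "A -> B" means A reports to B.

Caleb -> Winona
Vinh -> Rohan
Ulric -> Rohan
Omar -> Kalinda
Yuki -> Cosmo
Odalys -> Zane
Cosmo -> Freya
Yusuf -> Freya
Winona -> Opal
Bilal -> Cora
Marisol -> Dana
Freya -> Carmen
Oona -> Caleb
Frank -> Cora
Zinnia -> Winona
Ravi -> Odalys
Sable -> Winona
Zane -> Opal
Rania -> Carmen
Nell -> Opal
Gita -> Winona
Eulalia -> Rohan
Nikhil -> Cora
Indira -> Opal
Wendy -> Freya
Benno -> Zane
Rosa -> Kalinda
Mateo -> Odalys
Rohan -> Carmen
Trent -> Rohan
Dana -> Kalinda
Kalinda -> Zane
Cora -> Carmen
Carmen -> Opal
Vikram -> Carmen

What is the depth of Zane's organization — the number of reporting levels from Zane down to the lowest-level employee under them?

The longest chain under Zane runs Zane → Kalinda → Dana → Marisol, which is 3 levels below Zane.

3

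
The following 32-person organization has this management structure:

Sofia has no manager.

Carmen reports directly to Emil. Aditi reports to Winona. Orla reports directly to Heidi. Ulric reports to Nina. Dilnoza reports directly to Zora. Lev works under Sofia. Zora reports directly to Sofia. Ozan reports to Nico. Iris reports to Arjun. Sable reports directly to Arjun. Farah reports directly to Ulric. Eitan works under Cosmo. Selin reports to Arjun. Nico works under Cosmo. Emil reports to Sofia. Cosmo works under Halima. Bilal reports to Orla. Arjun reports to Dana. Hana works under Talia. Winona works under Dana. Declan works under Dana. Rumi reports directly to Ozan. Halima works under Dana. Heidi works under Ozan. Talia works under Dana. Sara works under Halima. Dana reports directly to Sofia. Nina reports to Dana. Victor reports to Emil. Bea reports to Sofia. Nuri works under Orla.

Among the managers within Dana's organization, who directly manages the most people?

Dana

Direct-report counts within Dana's organization: Dana has 6; Talia has 1; Arjun has 3; Nina has 1; Ulric has 1; Winona has 1; Halima has 2; Cosmo has 2; Nico has 1; Ozan has 2; Heidi has 1; Orla has 2. The largest is 6, held by Dana.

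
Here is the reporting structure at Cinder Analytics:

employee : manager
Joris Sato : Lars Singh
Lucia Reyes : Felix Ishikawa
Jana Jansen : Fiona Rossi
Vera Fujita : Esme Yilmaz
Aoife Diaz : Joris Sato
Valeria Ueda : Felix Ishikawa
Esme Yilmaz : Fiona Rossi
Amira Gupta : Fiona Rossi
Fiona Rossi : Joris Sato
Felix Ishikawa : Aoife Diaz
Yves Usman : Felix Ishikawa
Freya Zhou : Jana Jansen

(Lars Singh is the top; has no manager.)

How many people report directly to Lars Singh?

Lars Singh directly manages Joris Sato. That is 1 direct report.

1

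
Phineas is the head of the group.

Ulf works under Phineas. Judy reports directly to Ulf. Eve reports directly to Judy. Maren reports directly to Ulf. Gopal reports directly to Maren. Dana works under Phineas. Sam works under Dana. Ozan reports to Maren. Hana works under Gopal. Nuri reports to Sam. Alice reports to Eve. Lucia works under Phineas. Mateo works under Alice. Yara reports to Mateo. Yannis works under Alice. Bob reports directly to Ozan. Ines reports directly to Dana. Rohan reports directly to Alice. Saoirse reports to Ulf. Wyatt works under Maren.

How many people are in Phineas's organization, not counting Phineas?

Phineas directly manages Ulf, Dana, Lucia. Under Ulf: Saoirse, Maren, Wyatt, Ozan, Bob, Gopal, Hana, Judy, Eve, Alice, Rohan, Yannis, Mateo, Yara (14). Under Dana: Ines, Sam, Nuri (3). Lucia has no reports. So Phineas's organization is 3 direct reports plus everyone under them: 15 + 4 + 1 = 20.

20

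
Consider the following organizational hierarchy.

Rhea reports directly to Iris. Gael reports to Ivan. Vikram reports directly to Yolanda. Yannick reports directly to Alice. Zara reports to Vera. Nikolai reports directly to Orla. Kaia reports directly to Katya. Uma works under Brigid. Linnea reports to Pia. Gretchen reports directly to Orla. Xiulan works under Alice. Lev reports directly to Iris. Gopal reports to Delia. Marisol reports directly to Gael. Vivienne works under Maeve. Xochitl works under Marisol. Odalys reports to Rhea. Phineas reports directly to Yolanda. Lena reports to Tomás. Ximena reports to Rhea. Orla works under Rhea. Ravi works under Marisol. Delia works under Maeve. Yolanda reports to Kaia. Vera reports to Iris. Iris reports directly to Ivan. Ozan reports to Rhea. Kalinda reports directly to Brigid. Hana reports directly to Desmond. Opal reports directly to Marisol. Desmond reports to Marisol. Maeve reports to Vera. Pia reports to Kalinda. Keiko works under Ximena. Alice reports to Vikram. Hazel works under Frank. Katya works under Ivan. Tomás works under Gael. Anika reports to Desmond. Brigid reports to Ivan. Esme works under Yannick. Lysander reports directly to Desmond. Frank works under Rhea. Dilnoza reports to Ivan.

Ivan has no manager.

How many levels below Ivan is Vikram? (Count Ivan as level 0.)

4

Chain from Vikram up to Ivan: Vikram → Yolanda → Kaia → Katya → Ivan. That is 4 steps up, so Vikram is 4 levels below Ivan.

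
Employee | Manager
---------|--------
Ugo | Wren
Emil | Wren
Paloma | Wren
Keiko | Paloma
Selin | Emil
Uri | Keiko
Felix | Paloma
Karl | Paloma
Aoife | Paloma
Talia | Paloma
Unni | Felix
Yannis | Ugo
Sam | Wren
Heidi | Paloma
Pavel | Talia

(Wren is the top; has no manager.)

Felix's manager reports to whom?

Felix reports to Paloma, and Paloma reports to Wren. So Felix's skip-level manager is Wren.

Wren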